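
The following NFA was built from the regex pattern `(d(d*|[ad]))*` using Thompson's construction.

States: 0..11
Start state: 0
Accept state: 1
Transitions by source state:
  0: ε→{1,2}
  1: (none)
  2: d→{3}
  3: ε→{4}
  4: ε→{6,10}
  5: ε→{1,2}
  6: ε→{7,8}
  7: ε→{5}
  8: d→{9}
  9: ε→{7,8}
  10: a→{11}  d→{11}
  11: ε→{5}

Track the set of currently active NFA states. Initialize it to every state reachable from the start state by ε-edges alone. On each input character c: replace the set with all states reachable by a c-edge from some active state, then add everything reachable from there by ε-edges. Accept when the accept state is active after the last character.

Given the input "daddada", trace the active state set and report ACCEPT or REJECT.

initial (ε-close {0}): {0,1,2}
'd' @ 1: {1,2,3,4,5,6,7,8,10}  (accept∈set)
'a' @ 2: {1,2,5,11}  (accept∈set)
'd' @ 3: {1,2,3,4,5,6,7,8,10}  (accept∈set)
'd' @ 4: {1,2,3,4,5,6,7,8,9,10,11}  (accept∈set)
'a' @ 5: {1,2,5,11}  (accept∈set)
'd' @ 6: {1,2,3,4,5,6,7,8,10}  (accept∈set)
'a' @ 7: {1,2,5,11}  (accept∈set)
after full input: {1,2,5,11}  (accept=1 in)

Answer: ACCEPT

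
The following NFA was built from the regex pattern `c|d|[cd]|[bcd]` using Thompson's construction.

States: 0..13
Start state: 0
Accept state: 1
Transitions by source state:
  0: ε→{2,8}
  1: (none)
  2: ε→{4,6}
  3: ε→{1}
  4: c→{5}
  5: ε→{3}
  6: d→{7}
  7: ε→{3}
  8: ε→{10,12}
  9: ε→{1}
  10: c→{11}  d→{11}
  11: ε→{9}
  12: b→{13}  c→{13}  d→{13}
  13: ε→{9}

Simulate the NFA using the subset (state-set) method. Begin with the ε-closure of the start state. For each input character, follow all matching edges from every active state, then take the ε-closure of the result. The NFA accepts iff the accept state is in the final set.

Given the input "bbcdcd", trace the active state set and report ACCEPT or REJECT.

S₀ = ε-closure({0}) = {0,2,4,6,8,10,12}
'b' @ 1: {1,9,13}  (accept∈set)
'b' @ 2: {}  — no active states
rest 'cdcd' ignored (set empty)
end set {} — state 1 not in

Answer: REJECT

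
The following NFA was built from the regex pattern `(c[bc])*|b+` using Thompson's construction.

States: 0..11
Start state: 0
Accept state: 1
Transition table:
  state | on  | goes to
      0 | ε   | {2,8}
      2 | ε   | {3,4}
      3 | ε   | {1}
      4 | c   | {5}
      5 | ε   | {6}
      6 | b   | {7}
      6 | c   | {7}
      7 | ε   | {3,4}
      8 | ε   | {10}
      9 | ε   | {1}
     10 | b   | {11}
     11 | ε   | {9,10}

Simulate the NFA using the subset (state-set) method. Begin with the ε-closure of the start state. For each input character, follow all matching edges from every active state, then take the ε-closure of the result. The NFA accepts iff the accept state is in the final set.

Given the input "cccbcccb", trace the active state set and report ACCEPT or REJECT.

start: ε-closure({0}) = {0,1,2,3,4,8,10}
'c' @ 1: {5,6}
'c' @ 2: {1,3,4,7}  (accept∈set)
'c' @ 3: {5,6}
'b' @ 4: {1,3,4,7}  (accept∈set)
'c' @ 5: {5,6}
'c' @ 6: {1,3,4,7}  (accept∈set)
'c' @ 7: {5,6}
'b' @ 8: {1,3,4,7}  (accept∈set)
end set {1,3,4,7} — state 1 in

Answer: ACCEPT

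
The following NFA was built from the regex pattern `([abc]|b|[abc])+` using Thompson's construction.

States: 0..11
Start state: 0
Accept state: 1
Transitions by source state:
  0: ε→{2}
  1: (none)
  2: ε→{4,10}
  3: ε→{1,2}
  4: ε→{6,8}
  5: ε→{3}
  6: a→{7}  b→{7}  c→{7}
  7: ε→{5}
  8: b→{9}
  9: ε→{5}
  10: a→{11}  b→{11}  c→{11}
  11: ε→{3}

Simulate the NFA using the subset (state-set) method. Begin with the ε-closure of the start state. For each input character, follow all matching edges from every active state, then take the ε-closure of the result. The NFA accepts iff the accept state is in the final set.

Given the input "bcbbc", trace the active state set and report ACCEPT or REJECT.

Answer: ACCEPT

Trace:
S₀ = ε-closure({0}) = {0,2,4,6,8,10}
'b' @ 1: {1,2,3,4,5,6,7,8,9,10,11}  [accepting]
'c' @ 2: {1,2,3,4,5,6,7,8,10,11}  [accepting]
'b' @ 3: {1,2,3,4,5,6,7,8,9,10,11}  [accepting]
'b' @ 4: {1,2,3,4,5,6,7,8,9,10,11}  [accepting]
'c' @ 5: {1,2,3,4,5,6,7,8,10,11}  [accepting]
final: {1,2,3,4,5,6,7,8,10,11}; accept 1 in set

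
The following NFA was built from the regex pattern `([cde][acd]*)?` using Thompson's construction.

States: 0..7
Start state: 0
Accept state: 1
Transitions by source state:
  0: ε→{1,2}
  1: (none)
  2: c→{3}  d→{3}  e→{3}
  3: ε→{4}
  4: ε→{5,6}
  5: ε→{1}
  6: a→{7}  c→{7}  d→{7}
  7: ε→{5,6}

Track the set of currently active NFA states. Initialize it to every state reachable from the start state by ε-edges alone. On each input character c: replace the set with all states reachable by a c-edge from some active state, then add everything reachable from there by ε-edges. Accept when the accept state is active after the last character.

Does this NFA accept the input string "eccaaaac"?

initial (ε-close {0}): {0,1,2}
'e' @ 1: {1,3,4,5,6}  ✓accept
'c' @ 2: {1,5,6,7}  ✓accept
'c' @ 3: {1,5,6,7}  ✓accept
'a' @ 4: {1,5,6,7}  ✓accept
'a' @ 5: {1,5,6,7}  ✓accept
'a' @ 6: {1,5,6,7}  ✓accept
'a' @ 7: {1,5,6,7}  ✓accept
'c' @ 8: {1,5,6,7}  ✓accept
end set {1,5,6,7} — state 1 in

Answer: ACCEPT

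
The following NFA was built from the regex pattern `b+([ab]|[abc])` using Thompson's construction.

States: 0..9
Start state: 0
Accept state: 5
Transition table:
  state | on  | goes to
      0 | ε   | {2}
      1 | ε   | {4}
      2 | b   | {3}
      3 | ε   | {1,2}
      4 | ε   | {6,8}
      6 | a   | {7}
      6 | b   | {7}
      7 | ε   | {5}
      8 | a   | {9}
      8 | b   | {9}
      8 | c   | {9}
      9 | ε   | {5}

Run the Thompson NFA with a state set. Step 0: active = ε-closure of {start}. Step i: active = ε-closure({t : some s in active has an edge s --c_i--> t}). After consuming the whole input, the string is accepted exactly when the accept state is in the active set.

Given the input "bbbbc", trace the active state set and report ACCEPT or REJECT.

Answer: ACCEPT

Steps:
initial (ε-close {0}): {0,2}
'b' @ 1: {1,2,3,4,6,8}
'b' @ 2: {1,2,3,4,5,6,7,8,9}  (accept∈set)
'b' @ 3: {1,2,3,4,5,6,7,8,9}  (accept∈set)
'b' @ 4: {1,2,3,4,5,6,7,8,9}  (accept∈set)
'c' @ 5: {5,9}  (accept∈set)
after full input: {5,9}  (accept=5 in)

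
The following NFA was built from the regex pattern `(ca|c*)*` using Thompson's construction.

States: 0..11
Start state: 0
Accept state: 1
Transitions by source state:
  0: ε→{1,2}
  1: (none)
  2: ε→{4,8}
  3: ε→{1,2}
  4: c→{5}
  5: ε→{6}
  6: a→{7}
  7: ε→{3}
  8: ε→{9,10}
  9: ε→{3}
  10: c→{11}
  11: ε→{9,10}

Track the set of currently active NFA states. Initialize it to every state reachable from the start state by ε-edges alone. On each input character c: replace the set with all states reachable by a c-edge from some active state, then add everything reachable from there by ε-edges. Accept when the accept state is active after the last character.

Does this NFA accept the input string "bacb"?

Answer: REJECT

Derivation:
start: ε-closure({0}) = {0,1,2,3,4,8,9,10}
'b' @ 1: {}  — dead — no transitions
rest 'acb' ignored (set empty)
final: {}; accept 1 not in set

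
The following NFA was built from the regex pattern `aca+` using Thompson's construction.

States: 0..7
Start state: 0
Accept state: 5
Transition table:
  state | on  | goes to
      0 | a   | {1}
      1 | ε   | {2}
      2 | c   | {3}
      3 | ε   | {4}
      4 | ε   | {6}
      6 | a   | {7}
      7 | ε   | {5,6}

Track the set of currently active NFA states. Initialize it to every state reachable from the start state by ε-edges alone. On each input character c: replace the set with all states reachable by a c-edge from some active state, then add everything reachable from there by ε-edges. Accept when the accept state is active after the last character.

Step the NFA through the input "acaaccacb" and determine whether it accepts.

start: ε-closure({0}) = {0}
'a' @ 1: {1,2}
'c' @ 2: {3,4,6}
'a' @ 3: {5,6,7}  (accept∈set)
'a' @ 4: {5,6,7}  (accept∈set)
'c' @ 5: {}  — no active states
rest 'cacb' ignored (set empty)
final: {}; accept 5 not in set

Answer: REJECT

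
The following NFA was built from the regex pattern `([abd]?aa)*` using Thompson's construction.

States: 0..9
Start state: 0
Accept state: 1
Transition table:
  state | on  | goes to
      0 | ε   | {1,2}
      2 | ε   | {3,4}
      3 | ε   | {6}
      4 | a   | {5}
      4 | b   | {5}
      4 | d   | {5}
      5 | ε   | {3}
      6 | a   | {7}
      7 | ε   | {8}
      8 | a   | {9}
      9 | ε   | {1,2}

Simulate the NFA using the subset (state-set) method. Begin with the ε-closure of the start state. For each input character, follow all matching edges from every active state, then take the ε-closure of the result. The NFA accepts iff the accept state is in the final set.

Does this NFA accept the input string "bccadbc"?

S₀ = ε-closure({0}) = {0,1,2,3,4,6}
'b' @ 1: {3,5,6}
'c' @ 2: {}  — no active states
rest 'cadbc' ignored (set empty)
final: {}; accept 1 not in set

Answer: REJECT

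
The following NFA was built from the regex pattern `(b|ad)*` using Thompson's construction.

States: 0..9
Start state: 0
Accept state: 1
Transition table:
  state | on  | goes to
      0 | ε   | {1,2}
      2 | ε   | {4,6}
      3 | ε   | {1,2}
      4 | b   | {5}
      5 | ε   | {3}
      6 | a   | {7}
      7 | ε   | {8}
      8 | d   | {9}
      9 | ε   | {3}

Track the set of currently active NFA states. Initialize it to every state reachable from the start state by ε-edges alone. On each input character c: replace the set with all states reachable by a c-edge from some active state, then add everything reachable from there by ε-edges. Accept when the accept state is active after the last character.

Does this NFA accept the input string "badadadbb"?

initial (ε-close {0}): {0,1,2,4,6}
'b' @ 1: {1,2,3,4,5,6}  (accept∈set)
'a' @ 2: {7,8}
'd' @ 3: {1,2,3,4,6,9}  (accept∈set)
'a' @ 4: {7,8}
'd' @ 5: {1,2,3,4,6,9}  (accept∈set)
'a' @ 6: {7,8}
'd' @ 7: {1,2,3,4,6,9}  (accept∈set)
'b' @ 8: {1,2,3,4,5,6}  (accept∈set)
'b' @ 9: {1,2,3,4,5,6}  (accept∈set)
after full input: {1,2,3,4,5,6}  (accept=1 in)

Answer: ACCEPT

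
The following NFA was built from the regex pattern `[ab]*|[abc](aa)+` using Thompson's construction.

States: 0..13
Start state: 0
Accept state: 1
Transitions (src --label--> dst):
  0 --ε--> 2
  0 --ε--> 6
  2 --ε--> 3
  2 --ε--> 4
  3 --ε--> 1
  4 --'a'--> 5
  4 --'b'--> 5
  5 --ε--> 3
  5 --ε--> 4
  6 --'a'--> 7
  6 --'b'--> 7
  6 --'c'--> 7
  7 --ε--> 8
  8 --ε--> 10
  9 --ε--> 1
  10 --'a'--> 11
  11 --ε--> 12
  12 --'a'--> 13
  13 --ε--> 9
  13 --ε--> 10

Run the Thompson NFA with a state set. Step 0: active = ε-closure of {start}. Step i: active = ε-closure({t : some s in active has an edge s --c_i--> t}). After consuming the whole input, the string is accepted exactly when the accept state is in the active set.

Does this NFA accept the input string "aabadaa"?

S₀ = ε-closure({0}) = {0,1,2,3,4,6}
'a' @ 1: {1,3,4,5,7,8,10}  [accepting]
'a' @ 2: {1,3,4,5,11,12}  [accepting]
'b' @ 3: {1,3,4,5}  [accepting]
'a' @ 4: {1,3,4,5}  [accepting]
'd' @ 5: {}  — state set empty
rest 'aa' ignored (set empty)
end set {} — state 1 not in

Answer: REJECT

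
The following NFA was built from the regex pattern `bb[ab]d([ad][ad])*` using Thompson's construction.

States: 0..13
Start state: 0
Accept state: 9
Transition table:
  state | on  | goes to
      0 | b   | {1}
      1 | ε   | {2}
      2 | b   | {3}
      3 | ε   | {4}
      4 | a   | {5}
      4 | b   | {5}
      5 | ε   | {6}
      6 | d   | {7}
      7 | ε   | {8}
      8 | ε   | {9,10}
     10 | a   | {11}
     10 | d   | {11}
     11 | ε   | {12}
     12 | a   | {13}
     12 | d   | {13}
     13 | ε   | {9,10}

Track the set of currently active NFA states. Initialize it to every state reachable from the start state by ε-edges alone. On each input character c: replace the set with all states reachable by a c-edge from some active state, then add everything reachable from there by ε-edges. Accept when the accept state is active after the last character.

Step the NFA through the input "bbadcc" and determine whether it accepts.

start: ε-closure({0}) = {0}
'b' @ 1: {1,2}
'b' @ 2: {3,4}
'a' @ 3: {5,6}
'd' @ 4: {7,8,9,10}  [accepting]
'c' @ 5: {}  — dead — no transitions
rest 'c' ignored (set empty)
end set {} — state 9 not in

Answer: REJECT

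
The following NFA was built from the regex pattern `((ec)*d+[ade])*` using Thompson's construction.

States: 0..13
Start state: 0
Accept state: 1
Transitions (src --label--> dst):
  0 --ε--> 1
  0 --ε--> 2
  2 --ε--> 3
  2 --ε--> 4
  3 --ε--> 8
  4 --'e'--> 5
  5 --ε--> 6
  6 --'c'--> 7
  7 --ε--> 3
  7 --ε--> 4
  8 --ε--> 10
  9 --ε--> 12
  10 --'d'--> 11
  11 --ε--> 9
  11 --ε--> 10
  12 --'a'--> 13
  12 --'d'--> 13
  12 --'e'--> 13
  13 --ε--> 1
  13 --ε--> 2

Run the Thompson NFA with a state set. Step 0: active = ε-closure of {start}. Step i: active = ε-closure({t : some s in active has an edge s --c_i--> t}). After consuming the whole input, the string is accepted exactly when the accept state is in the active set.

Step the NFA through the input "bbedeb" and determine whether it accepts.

Answer: REJECT

Derivation:
start: ε-closure({0}) = {0,1,2,3,4,8,10}
'b' @ 1: {}  — dead — no transitions
rest 'bedeb' ignored (set empty)
end set {} — state 1 not in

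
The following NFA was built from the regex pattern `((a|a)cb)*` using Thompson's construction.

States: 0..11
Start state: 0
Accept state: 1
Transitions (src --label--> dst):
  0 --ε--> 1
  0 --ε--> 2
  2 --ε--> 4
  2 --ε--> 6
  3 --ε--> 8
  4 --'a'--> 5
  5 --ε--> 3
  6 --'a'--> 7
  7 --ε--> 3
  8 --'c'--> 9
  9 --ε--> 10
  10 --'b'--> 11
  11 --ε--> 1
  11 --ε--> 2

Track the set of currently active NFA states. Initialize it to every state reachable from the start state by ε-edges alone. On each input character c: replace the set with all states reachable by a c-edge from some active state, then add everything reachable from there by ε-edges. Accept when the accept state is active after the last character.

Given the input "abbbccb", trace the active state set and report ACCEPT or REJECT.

Answer: REJECT

Steps:
initial (ε-close {0}): {0,1,2,4,6}
'a' @ 1: {3,5,7,8}
'b' @ 2: {}  — state set empty
rest 'bbccb' ignored (set empty)
after full input: {}  (accept=1 not in)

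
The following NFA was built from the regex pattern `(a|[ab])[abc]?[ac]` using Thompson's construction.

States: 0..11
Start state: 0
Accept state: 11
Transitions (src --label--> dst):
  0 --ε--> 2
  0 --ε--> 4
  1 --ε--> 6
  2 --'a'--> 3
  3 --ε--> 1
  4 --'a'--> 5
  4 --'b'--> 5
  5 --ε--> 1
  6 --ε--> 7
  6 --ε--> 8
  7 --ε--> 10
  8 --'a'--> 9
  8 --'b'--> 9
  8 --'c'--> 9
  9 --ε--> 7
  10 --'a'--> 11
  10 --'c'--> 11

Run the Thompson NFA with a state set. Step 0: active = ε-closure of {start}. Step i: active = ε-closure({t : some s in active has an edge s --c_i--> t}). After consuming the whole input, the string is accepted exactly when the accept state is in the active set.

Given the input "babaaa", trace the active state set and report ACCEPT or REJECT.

S₀ = ε-closure({0}) = {0,2,4}
'b' @ 1: {1,5,6,7,8,10}
'a' @ 2: {7,9,10,11}  ✓accept
'b' @ 3: {}  — dead — no transitions
rest 'aaa' ignored (set empty)
after full input: {}  (accept=11 not in)

Answer: REJECT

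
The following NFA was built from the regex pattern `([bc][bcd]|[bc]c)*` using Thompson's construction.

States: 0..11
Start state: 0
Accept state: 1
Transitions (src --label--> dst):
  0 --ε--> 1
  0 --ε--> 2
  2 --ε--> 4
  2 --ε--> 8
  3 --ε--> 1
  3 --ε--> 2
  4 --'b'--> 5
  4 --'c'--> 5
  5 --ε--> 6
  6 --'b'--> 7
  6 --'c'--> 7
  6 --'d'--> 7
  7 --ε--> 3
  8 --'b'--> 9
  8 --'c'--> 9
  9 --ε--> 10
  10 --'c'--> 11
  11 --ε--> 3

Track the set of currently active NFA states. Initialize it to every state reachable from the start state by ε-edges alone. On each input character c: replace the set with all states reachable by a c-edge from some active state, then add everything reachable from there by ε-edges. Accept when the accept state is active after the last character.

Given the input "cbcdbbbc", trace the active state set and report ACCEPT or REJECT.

initial (ε-close {0}): {0,1,2,4,8}
'c' @ 1: {5,6,9,10}
'b' @ 2: {1,2,3,4,7,8}  ✓accept
'c' @ 3: {5,6,9,10}
'd' @ 4: {1,2,3,4,7,8}  ✓accept
'b' @ 5: {5,6,9,10}
'b' @ 6: {1,2,3,4,7,8}  ✓accept
'b' @ 7: {5,6,9,10}
'c' @ 8: {1,2,3,4,7,8,11}  ✓accept
end set {1,2,3,4,7,8,11} — state 1 in

Answer: ACCEPT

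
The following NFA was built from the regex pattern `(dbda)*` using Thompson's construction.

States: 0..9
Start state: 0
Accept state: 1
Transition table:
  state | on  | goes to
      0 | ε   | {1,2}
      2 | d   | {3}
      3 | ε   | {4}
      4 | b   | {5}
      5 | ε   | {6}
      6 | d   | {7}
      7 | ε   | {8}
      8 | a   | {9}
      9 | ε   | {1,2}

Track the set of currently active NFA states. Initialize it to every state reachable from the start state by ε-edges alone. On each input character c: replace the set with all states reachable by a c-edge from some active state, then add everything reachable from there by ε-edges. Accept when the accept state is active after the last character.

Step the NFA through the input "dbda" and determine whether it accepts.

Answer: ACCEPT

Steps:
start: ε-closure({0}) = {0,1,2}
'd' @ 1: {3,4}
'b' @ 2: {5,6}
'd' @ 3: {7,8}
'a' @ 4: {1,2,9}  [accepting]
after full input: {1,2,9}  (accept=1 in)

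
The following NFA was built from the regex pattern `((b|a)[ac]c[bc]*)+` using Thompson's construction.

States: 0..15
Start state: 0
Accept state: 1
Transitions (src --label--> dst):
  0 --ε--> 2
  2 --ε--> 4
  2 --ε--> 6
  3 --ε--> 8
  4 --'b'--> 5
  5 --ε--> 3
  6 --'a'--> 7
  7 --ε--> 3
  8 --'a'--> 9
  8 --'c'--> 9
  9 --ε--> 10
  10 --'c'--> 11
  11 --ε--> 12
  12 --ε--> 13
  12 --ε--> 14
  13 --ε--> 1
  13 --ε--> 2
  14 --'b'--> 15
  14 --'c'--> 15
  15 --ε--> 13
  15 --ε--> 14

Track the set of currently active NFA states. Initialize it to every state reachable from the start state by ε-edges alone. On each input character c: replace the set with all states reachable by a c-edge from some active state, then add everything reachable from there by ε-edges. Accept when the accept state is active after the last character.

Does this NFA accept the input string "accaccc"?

start: ε-closure({0}) = {0,2,4,6}
'a' @ 1: {3,7,8}
'c' @ 2: {9,10}
'c' @ 3: {1,2,4,6,11,12,13,14}  ✓accept
'a' @ 4: {3,7,8}
'c' @ 5: {9,10}
'c' @ 6: {1,2,4,6,11,12,13,14}  ✓accept
'c' @ 7: {1,2,4,6,13,14,15}  ✓accept
final: {1,2,4,6,13,14,15}; accept 1 in set

Answer: ACCEPT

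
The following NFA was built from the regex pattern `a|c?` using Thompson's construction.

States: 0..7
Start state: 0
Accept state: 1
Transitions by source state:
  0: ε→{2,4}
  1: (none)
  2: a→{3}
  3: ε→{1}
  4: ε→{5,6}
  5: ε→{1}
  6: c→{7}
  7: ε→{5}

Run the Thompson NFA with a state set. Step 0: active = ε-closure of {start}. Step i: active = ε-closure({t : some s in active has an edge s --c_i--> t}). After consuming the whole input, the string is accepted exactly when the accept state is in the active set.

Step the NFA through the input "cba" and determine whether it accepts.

Answer: REJECT

Derivation:
S₀ = ε-closure({0}) = {0,1,2,4,5,6}
'c' @ 1: {1,5,7}  [accepting]
'b' @ 2: {}  — dead — no transitions
rest 'a' ignored (set empty)
after full input: {}  (accept=1 not in)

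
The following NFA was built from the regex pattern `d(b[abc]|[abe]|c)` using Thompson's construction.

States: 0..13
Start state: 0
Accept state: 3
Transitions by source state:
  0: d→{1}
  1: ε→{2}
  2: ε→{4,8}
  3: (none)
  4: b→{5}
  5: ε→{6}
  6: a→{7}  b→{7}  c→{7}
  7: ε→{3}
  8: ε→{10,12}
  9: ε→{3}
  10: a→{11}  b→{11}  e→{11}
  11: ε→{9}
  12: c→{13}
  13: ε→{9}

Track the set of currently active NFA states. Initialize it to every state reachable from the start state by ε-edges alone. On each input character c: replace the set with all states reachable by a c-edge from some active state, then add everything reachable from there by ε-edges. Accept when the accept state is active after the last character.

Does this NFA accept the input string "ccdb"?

start: ε-closure({0}) = {0}
'c' @ 1: {}  — no active states
rest 'cdb' ignored (set empty)
final: {}; accept 3 not in set

Answer: REJECT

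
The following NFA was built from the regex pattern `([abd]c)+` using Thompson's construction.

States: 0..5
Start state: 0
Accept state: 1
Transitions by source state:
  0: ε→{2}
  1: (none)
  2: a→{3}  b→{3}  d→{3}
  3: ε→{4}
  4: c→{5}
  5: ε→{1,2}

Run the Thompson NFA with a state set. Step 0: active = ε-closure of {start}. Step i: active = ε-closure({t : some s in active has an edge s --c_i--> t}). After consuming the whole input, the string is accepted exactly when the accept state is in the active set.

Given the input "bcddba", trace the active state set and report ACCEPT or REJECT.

Answer: REJECT

Trace:
S₀ = ε-closure({0}) = {0,2}
'b' @ 1: {3,4}
'c' @ 2: {1,2,5}  (accept∈set)
'd' @ 3: {3,4}
'd' @ 4: {}  — dead — no transitions
rest 'ba' ignored (set empty)
after full input: {}  (accept=1 not in)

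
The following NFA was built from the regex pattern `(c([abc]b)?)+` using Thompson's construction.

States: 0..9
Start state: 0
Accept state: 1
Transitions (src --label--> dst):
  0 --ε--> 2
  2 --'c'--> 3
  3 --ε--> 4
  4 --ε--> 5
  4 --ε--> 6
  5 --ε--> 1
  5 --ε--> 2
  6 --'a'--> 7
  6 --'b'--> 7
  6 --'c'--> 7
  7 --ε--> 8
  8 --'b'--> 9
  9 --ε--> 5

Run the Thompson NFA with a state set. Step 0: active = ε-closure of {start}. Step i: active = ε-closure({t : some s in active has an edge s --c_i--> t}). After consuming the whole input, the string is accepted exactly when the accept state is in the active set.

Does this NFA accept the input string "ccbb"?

Answer: ACCEPT

Derivation:
S₀ = ε-closure({0}) = {0,2}
'c' @ 1: {1,2,3,4,5,6}  (accept∈set)
'c' @ 2: {1,2,3,4,5,6,7,8}  (accept∈set)
'b' @ 3: {1,2,5,7,8,9}  (accept∈set)
'b' @ 4: {1,2,5,9}  (accept∈set)
final: {1,2,5,9}; accept 1 in set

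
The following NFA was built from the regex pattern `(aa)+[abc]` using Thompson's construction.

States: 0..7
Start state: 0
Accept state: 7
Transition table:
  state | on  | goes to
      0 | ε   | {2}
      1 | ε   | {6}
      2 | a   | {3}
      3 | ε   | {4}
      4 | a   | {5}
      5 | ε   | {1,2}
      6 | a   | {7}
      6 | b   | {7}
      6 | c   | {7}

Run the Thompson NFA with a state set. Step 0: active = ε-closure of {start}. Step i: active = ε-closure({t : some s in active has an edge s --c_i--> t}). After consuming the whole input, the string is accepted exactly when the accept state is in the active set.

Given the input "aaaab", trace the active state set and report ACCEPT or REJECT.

Answer: ACCEPT

Steps:
S₀ = ε-closure({0}) = {0,2}
'a' @ 1: {3,4}
'a' @ 2: {1,2,5,6}
'a' @ 3: {3,4,7}  [accepting]
'a' @ 4: {1,2,5,6}
'b' @ 5: {7}  [accepting]
final: {7}; accept 7 in set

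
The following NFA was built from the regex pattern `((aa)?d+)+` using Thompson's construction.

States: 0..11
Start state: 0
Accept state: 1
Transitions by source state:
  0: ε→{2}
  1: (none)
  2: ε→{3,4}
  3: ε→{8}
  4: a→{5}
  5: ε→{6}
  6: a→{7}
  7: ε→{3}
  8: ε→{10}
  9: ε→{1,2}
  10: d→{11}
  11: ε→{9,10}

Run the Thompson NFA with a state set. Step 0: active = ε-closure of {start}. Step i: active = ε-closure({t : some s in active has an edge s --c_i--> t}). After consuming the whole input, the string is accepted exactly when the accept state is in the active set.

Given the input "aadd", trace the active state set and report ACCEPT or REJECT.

S₀ = ε-closure({0}) = {0,2,3,4,8,10}
'a' @ 1: {5,6}
'a' @ 2: {3,7,8,10}
'd' @ 3: {1,2,3,4,8,9,10,11}  [accepting]
'd' @ 4: {1,2,3,4,8,9,10,11}  [accepting]
end set {1,2,3,4,8,9,10,11} — state 1 in

Answer: ACCEPT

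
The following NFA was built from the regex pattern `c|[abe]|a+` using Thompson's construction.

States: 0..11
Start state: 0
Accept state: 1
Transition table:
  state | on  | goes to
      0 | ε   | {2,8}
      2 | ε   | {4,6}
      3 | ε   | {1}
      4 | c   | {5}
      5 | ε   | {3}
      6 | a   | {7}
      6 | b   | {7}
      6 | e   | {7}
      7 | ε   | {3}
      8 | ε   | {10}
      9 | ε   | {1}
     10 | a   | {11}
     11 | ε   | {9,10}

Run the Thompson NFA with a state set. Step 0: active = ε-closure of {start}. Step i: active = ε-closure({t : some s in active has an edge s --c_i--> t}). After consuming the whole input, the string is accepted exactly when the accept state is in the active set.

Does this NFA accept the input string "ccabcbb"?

Answer: REJECT

Trace:
initial (ε-close {0}): {0,2,4,6,8,10}
'c' @ 1: {1,3,5}  (accept∈set)
'c' @ 2: {}  — no active states
rest 'abcbb' ignored (set empty)
after full input: {}  (accept=1 not in)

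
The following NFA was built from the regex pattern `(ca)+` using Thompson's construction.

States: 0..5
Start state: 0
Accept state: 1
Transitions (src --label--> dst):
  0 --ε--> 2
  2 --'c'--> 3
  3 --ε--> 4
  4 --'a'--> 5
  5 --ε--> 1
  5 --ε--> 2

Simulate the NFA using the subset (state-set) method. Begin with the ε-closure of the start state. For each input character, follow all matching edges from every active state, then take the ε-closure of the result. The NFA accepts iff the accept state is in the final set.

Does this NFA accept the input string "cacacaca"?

Answer: ACCEPT

Derivation:
S₀ = ε-closure({0}) = {0,2}
'c' @ 1: {3,4}
'a' @ 2: {1,2,5}  ✓accept
'c' @ 3: {3,4}
'a' @ 4: {1,2,5}  ✓accept
'c' @ 5: {3,4}
'a' @ 6: {1,2,5}  ✓accept
'c' @ 7: {3,4}
'a' @ 8: {1,2,5}  ✓accept
final: {1,2,5}; accept 1 in set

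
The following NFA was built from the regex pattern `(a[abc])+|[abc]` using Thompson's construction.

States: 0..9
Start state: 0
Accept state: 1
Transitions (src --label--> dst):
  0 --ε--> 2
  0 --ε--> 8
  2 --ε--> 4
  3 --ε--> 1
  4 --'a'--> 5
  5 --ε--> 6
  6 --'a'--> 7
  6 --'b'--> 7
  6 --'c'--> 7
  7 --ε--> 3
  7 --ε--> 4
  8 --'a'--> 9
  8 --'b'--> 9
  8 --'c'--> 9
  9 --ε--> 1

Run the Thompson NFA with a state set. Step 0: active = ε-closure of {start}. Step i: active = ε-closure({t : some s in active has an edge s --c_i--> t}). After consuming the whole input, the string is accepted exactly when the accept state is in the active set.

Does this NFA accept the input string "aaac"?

S₀ = ε-closure({0}) = {0,2,4,8}
'a' @ 1: {1,5,6,9}  ✓accept
'a' @ 2: {1,3,4,7}  ✓accept
'a' @ 3: {5,6}
'c' @ 4: {1,3,4,7}  ✓accept
final: {1,3,4,7}; accept 1 in set

Answer: ACCEPT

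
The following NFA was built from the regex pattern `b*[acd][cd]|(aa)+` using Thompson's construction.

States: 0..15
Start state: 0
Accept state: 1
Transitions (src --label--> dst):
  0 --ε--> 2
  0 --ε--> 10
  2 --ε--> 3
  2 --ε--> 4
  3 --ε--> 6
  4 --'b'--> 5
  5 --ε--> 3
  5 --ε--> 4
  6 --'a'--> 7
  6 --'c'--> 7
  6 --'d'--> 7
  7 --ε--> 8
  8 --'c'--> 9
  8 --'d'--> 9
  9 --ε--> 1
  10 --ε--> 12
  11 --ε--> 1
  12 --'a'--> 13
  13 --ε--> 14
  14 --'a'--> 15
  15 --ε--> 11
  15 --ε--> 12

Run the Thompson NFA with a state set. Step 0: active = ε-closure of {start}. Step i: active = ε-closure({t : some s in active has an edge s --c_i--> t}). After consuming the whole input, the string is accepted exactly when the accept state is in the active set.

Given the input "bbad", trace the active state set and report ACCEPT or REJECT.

S₀ = ε-closure({0}) = {0,2,3,4,6,10,12}
'b' @ 1: {3,4,5,6}
'b' @ 2: {3,4,5,6}
'a' @ 3: {7,8}
'd' @ 4: {1,9}  (accept∈set)
end set {1,9} — state 1 in

Answer: ACCEPT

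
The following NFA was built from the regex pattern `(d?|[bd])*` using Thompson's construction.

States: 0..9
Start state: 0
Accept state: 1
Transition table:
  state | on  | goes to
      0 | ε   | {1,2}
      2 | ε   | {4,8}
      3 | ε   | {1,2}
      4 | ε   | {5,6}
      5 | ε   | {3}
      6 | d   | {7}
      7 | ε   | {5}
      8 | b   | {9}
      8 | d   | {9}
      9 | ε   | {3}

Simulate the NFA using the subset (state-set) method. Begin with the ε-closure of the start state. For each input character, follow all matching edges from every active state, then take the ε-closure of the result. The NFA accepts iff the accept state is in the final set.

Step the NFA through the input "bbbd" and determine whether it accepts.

Answer: ACCEPT

Derivation:
S₀ = ε-closure({0}) = {0,1,2,3,4,5,6,8}
'b' @ 1: {1,2,3,4,5,6,8,9}  (accept∈set)
'b' @ 2: {1,2,3,4,5,6,8,9}  (accept∈set)
'b' @ 3: {1,2,3,4,5,6,8,9}  (accept∈set)
'd' @ 4: {1,2,3,4,5,6,7,8,9}  (accept∈set)
after full input: {1,2,3,4,5,6,7,8,9}  (accept=1 in)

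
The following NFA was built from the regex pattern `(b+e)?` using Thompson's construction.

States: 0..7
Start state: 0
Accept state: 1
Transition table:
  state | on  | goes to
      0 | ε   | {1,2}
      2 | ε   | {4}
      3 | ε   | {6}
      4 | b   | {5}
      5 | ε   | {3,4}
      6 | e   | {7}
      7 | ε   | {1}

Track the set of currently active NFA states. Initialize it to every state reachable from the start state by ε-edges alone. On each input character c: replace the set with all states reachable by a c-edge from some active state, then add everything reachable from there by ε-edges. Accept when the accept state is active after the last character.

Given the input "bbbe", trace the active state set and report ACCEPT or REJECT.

Answer: ACCEPT

Derivation:
initial (ε-close {0}): {0,1,2,4}
'b' @ 1: {3,4,5,6}
'b' @ 2: {3,4,5,6}
'b' @ 3: {3,4,5,6}
'e' @ 4: {1,7}  (accept∈set)
final: {1,7}; accept 1 in set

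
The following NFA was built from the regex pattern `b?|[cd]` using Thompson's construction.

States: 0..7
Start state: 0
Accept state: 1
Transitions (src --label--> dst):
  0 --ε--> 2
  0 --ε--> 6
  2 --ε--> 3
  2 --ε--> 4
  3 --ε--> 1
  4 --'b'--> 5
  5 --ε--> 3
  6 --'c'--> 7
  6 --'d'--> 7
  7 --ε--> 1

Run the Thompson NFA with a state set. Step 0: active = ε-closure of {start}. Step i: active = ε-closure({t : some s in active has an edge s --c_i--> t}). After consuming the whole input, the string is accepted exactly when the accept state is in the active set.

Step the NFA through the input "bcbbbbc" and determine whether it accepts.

start: ε-closure({0}) = {0,1,2,3,4,6}
'b' @ 1: {1,3,5}  [accepting]
'c' @ 2: {}  — dead — no transitions
rest 'bbbbc' ignored (set empty)
end set {} — state 1 not in

Answer: REJECT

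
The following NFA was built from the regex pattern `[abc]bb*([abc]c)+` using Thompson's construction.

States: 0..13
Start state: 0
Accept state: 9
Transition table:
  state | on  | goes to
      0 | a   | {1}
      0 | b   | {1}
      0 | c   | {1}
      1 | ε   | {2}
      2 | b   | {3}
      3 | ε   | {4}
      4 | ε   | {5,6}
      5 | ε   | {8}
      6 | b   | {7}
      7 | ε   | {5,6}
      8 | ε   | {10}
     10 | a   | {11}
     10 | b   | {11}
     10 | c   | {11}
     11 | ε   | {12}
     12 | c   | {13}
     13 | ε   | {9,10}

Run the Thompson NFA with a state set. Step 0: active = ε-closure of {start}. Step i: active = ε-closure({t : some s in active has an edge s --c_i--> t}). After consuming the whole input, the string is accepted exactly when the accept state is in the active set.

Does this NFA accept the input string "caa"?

Answer: REJECT

Derivation:
start: ε-closure({0}) = {0}
'c' @ 1: {1,2}
'a' @ 2: {}  — no active states
rest 'a' ignored (set empty)
final: {}; accept 9 not in set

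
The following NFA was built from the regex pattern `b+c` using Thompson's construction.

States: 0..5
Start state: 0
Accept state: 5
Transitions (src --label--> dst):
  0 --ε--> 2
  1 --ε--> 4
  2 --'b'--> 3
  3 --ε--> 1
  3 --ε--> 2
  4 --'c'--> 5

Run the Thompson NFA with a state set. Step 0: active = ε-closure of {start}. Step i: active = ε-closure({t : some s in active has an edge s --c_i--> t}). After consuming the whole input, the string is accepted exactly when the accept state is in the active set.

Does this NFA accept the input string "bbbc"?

Answer: ACCEPT

Derivation:
S₀ = ε-closure({0}) = {0,2}
'b' @ 1: {1,2,3,4}
'b' @ 2: {1,2,3,4}
'b' @ 3: {1,2,3,4}
'c' @ 4: {5}  [accepting]
after full input: {5}  (accept=5 in)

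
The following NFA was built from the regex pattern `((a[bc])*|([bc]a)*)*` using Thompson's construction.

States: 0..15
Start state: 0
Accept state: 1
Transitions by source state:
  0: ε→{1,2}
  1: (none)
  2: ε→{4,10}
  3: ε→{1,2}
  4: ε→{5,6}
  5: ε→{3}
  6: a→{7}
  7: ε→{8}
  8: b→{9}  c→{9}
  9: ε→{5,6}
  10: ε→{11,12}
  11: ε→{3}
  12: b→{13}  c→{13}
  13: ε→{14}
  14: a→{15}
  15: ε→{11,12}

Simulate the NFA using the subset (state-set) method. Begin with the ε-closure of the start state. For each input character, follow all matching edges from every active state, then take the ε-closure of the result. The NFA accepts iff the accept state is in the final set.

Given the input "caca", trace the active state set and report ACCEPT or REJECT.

Answer: ACCEPT

Trace:
S₀ = ε-closure({0}) = {0,1,2,3,4,5,6,10,11,12}
'c' @ 1: {13,14}
'a' @ 2: {1,2,3,4,5,6,10,11,12,15}  (accept∈set)
'c' @ 3: {13,14}
'a' @ 4: {1,2,3,4,5,6,10,11,12,15}  (accept∈set)
after full input: {1,2,3,4,5,6,10,11,12,15}  (accept=1 in)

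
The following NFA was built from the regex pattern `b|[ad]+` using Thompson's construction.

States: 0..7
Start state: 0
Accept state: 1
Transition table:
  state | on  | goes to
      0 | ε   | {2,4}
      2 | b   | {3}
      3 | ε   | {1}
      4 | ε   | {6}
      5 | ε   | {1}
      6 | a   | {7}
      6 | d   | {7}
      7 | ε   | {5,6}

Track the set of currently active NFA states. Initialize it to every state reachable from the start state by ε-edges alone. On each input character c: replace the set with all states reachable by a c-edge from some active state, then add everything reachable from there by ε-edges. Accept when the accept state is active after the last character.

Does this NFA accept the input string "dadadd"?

Answer: ACCEPT

Derivation:
start: ε-closure({0}) = {0,2,4,6}
'd' @ 1: {1,5,6,7}  (accept∈set)
'a' @ 2: {1,5,6,7}  (accept∈set)
'd' @ 3: {1,5,6,7}  (accept∈set)
'a' @ 4: {1,5,6,7}  (accept∈set)
'd' @ 5: {1,5,6,7}  (accept∈set)
'd' @ 6: {1,5,6,7}  (accept∈set)
end set {1,5,6,7} — state 1 in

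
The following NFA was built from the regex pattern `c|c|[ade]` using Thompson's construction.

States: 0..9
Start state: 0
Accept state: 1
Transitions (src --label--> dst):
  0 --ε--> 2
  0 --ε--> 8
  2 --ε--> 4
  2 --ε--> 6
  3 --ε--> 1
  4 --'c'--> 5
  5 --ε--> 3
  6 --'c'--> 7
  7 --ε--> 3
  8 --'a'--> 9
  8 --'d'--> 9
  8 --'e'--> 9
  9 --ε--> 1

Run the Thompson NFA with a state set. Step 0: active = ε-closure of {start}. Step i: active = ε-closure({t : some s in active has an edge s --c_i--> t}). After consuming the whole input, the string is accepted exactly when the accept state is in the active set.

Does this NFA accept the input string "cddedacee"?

Answer: REJECT

Steps:
S₀ = ε-closure({0}) = {0,2,4,6,8}
'c' @ 1: {1,3,5,7}  [accepting]
'd' @ 2: {}  — dead — no transitions
rest 'dedacee' ignored (set empty)
after full input: {}  (accept=1 not in)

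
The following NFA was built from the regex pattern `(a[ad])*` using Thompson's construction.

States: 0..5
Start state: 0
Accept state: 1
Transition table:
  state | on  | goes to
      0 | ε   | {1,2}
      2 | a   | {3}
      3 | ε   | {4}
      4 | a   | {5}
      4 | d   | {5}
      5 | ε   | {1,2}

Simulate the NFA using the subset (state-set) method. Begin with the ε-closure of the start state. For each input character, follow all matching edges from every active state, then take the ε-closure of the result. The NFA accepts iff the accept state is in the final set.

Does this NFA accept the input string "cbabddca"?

start: ε-closure({0}) = {0,1,2}
'c' @ 1: {}  — state set empty
rest 'babddca' ignored (set empty)
end set {} — state 1 not in

Answer: REJECT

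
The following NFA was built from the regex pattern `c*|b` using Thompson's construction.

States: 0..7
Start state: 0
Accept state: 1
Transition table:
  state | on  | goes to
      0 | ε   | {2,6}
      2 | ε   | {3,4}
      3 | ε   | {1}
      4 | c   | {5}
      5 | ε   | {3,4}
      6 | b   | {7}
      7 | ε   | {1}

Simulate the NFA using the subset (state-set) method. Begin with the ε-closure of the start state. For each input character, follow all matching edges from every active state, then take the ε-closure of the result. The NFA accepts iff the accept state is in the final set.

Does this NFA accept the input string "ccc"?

start: ε-closure({0}) = {0,1,2,3,4,6}
'c' @ 1: {1,3,4,5}  ✓accept
'c' @ 2: {1,3,4,5}  ✓accept
'c' @ 3: {1,3,4,5}  ✓accept
after full input: {1,3,4,5}  (accept=1 in)

Answer: ACCEPT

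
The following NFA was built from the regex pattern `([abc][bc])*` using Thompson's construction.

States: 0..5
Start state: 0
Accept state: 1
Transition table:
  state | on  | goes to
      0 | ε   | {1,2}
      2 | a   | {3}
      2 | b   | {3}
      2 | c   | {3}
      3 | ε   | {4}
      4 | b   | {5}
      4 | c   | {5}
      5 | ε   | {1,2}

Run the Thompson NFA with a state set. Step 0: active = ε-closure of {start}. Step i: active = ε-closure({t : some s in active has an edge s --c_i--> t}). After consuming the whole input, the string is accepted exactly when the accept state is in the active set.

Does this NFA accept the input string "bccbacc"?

Answer: REJECT

Trace:
start: ε-closure({0}) = {0,1,2}
'b' @ 1: {3,4}
'c' @ 2: {1,2,5}  (accept∈set)
'c' @ 3: {3,4}
'b' @ 4: {1,2,5}  (accept∈set)
'a' @ 5: {3,4}
'c' @ 6: {1,2,5}  (accept∈set)
'c' @ 7: {3,4}
end set {3,4} — state 1 not in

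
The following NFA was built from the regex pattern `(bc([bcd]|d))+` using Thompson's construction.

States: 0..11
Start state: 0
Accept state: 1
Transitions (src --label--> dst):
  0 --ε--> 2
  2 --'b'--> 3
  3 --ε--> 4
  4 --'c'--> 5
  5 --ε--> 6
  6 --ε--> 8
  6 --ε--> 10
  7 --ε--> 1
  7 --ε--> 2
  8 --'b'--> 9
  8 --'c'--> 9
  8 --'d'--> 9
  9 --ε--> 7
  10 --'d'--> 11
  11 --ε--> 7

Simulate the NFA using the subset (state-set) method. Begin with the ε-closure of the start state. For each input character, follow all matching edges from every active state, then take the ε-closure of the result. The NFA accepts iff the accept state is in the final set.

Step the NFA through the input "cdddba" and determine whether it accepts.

start: ε-closure({0}) = {0,2}
'c' @ 1: {}  — dead — no transitions
rest 'dddba' ignored (set empty)
end set {} — state 1 not in

Answer: REJECT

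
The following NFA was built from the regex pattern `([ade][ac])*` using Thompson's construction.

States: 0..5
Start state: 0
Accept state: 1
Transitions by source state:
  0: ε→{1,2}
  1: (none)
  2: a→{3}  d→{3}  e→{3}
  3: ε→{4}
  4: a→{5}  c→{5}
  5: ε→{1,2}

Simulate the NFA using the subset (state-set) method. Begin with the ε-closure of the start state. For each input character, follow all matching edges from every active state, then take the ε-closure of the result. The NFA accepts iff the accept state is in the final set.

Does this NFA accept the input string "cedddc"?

Answer: REJECT

Derivation:
start: ε-closure({0}) = {0,1,2}
'c' @ 1: {}  — dead — no transitions
rest 'edddc' ignored (set empty)
after full input: {}  (accept=1 not in)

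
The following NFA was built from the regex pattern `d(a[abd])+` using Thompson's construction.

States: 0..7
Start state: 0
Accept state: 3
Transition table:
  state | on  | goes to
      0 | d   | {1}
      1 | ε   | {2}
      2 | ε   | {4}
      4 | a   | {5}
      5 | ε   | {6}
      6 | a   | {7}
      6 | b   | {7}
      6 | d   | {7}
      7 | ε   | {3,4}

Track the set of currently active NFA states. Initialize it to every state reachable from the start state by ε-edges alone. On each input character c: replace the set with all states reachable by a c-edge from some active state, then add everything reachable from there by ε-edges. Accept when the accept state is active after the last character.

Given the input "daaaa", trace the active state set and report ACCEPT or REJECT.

initial (ε-close {0}): {0}
'd' @ 1: {1,2,4}
'a' @ 2: {5,6}
'a' @ 3: {3,4,7}  [accepting]
'a' @ 4: {5,6}
'a' @ 5: {3,4,7}  [accepting]
final: {3,4,7}; accept 3 in set

Answer: ACCEPT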